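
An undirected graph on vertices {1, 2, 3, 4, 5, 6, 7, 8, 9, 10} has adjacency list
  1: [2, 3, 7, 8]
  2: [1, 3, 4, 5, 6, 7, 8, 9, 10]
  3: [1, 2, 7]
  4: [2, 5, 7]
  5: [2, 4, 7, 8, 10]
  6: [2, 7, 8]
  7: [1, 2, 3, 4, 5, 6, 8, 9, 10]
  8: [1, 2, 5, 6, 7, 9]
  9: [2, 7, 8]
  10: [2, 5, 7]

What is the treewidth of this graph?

A width-3 tree decomposition is:
Bags: B1 = {2, 5, 7, 8}  B2 = {1, 2, 7, 8}  B3 = {2, 6, 7, 8}  B4 = {2, 7, 8, 9}  B5 = {2, 4, 5, 7}  B6 = {1, 2, 3, 7}  B7 = {2, 5, 7, 10}
Tree: B1–B2, B2–B3, B2–B4, B1–B5, B2–B6, B1–B7
The largest bag has 4 vertices, giving width 3; this decomposition certifies tw(G) ≤ 3. For the lower bound, the 4 vertices {1, 2, 7, 8} are pairwise adjacent, and any tree decomposition puts a clique entirely inside one bag — forcing width ≥ 3. The upper and lower bounds meet at 3, so that is the treewidth.

3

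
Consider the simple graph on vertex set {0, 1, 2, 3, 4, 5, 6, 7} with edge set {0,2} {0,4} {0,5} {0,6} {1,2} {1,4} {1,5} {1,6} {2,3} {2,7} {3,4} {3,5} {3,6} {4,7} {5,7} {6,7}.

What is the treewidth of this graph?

A width-4 tree decomposition is:
Bags: B1 = {0, 2, 4, 5, 6}  B2 = {2, 4, 5, 6, 7}  B3 = {1, 2, 4, 5, 6}  B4 = {2, 3, 4, 5, 6}
Tree: B1–B2, B2–B3, B3–B4
The largest bag has 5 vertices, giving width 4; this decomposition certifies tw(G) ≤ 4. For the lower bound: the 5 vertex sets {0,6}, {5,7}, {1,2}, {4}, {3} are disjoint, each induces a connected subgraph, and every pair is joined by at least one edge of G. Contracting each set to a single vertex therefore yields K_{5} as a minor, and since treewidth is minor-monotone, tw(G) ≥ tw(K_{5}) = 4. Combining the bounds, tw(G) = 4.

4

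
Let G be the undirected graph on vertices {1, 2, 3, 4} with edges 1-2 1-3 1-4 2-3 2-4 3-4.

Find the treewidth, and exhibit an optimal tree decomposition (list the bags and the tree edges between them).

Treewidth 3.
One such decomposition:
Bags: B1 = {1, 2, 3, 4}
Tree: (single bag)

A single bag containing all 4 vertices is trivially a valid decomposition of width 3. Conversely, {1, 2, 3, 4} is a clique of size 4, and the vertices of any clique must share a bag in every tree decomposition; so some bag has ≥ 4 vertices and tw(G) ≥ 3. Combining the bounds, tw(G) = 3.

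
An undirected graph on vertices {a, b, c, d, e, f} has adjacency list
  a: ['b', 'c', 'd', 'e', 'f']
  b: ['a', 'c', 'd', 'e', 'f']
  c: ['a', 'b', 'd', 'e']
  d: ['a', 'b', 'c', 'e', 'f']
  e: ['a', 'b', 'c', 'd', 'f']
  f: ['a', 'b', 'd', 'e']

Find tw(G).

4

A width-4 tree decomposition is:
Bags: B1 = {a, b, c, d, e}  B2 = {a, b, d, e, f}
Tree: B1–B2
The largest bag has 5 vertices, giving width 4; this decomposition certifies tw(G) ≤ 4. Conversely, {a, b, c, d, e} is a clique of size 5, and the vertices of any clique must share a bag in every tree decomposition; so some bag has ≥ 5 vertices and tw(G) ≥ 4. Combining the bounds, tw(G) = 4.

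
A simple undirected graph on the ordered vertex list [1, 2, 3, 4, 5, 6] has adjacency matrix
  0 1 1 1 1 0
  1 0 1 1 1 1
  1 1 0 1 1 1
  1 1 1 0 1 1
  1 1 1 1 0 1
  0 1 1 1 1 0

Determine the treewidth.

A width-4 tree decomposition is:
Bags: B1 = {1, 2, 3, 4, 5}  B2 = {2, 3, 4, 5, 6}
Tree: B1–B2
The largest bag has 5 vertices, giving width 4; this decomposition certifies tw(G) ≤ 4. For the lower bound, the 5 vertices {1, 2, 3, 4, 5} are pairwise adjacent, and any tree decomposition puts a clique entirely inside one bag — forcing width ≥ 4. Therefore the treewidth is 4.

4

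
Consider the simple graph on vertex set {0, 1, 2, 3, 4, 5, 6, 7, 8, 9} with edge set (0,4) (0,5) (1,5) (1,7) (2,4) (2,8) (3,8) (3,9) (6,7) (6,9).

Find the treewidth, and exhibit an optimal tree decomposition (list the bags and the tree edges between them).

Treewidth 2.
Bags: B1 = {6, 7, 9}  B2 = {1, 7, 9}  B3 = {1, 5, 9}  B4 = {0, 5, 9}  B5 = {0, 4, 9}  B6 = {2, 4, 9}  B7 = {2, 8, 9}  B8 = {3, 8, 9}
Tree: B1–B2, B2–B3, B3–B4, B4–B5, B5–B6, B6–B7, B7–B8

The largest bag has 3 vertices, giving width 2; this decomposition certifies tw(G) ≤ 2. Since 9–6–7–1–5–0–4–2–8–3–9 is a cycle in G, G is not acyclic. Forests are exactly the graphs of treewidth ≤ 1, so tw(G) ≥ 2. Therefore the treewidth is 2.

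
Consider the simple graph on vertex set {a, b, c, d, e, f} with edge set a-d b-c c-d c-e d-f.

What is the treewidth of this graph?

1

A width-1 tree decomposition is:
Bags: B1 = {c, e}  B2 = {c, d}  B3 = {b, c}  B4 = {a, d}  B5 = {d, f}
Tree: B1–B2, B1–B3, B2–B4, B2–B5
The largest bag has 2 vertices, giving width 1; this decomposition certifies tw(G) ≤ 1. Any graph with an edge has treewidth ≥ 1, and G has the edge e–c. The upper and lower bounds meet at 1, so that is the treewidth.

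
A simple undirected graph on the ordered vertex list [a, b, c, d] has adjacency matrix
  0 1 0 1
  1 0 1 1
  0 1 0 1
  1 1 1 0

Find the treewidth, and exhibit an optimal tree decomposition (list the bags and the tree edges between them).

Every bag has size at most 3, so the width is 3 − 1 = 2 and tw(G) ≤ 2. Conversely, {b, c, d} is a clique of size 3, and the vertices of any clique must share a bag in every tree decomposition; so some bag has ≥ 3 vertices and tw(G) ≥ 2. Combining the bounds, tw(G) = 2.

Treewidth 2.
One such decomposition:
Bags: B1 = {b, c, d}  B2 = {a, b, d}
Tree: B1–B2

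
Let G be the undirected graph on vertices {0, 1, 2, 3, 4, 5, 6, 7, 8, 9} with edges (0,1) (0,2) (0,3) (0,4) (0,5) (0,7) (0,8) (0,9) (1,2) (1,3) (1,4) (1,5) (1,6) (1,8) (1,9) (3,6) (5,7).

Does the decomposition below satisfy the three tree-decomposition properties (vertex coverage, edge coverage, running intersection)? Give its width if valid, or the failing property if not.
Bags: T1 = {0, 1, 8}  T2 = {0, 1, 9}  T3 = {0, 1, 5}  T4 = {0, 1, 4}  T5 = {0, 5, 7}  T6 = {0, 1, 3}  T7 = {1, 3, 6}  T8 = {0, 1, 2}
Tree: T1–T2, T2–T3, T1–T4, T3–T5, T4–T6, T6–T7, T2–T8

Vertex coverage: the bags together contain {0, 1, 2, 3, 4, 5, 6, 7, 8, 9}, the full vertex set. Edge coverage: each edge of G has both endpoints in at least one bag. Running intersection: for every vertex, the bags containing it form a connected subtree. All three properties hold, so this is a valid tree decomposition of width max|bag| − 1 = 2, and hence tw(G) ≤ 2.

Yes; width 2.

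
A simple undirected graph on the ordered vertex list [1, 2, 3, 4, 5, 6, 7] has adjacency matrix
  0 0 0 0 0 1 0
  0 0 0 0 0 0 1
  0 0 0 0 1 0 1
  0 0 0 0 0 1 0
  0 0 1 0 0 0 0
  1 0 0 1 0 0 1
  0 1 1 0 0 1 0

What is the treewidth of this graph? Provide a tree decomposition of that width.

The largest bag has 2 vertices, giving width 1; this decomposition certifies tw(G) ≤ 1. G has an edge, so its treewidth is at least 1. The upper and lower bounds meet at 1, so that is the treewidth.

Treewidth 1.
Bags: B1 = {3, 7}  B2 = {6, 7}  B3 = {3, 5}  B4 = {2, 7}  B5 = {4, 6}  B6 = {1, 6}
Tree: B1–B2, B1–B3, B2–B4, B2–B5, B5–B6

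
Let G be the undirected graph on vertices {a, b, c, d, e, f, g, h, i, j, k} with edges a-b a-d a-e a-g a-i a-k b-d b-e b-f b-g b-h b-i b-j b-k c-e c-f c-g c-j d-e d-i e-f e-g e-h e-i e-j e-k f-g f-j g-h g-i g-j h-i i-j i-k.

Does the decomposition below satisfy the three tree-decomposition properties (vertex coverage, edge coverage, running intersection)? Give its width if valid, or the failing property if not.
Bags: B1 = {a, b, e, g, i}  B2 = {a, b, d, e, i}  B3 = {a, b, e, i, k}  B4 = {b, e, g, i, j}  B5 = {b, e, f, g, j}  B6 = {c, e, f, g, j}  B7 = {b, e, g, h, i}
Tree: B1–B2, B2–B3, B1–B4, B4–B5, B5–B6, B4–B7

Every vertex of G appears in some bag (union = {a, b, c, d, e, f, g, h, i, j, k}); every edge is covered by a bag; and for each vertex v the set of bags containing v is connected in the bag tree. The decomposition is therefore valid. The largest bag has 5 vertices, so the width is 4.

Yes; width 4.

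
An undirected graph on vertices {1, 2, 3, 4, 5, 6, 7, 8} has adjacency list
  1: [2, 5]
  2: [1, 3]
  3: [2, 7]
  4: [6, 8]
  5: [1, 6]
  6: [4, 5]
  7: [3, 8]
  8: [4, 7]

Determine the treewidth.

2

A width-2 tree decomposition is:
Bags: B1 = {4, 6, 8}  B2 = {6, 7, 8}  B3 = {3, 6, 7}  B4 = {2, 3, 6}  B5 = {1, 2, 6}  B6 = {1, 5, 6}
Tree: B1–B2, B2–B3, B3–B4, B4–B5, B5–B6
Every bag has size at most 3, so the width is 3 − 1 = 2 and tw(G) ≤ 2. For the lower bound, G contains the cycle 6–4–8–7–3–2–1–5–6, so G is not a forest; only forests have treewidth ≤ 1, hence tw(G) ≥ 2. Therefore the treewidth is 2.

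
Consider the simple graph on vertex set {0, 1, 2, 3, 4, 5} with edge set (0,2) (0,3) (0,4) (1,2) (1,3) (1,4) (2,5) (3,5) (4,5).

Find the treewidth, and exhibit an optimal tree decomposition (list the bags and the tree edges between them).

Every bag has size at most 4, so the width is 4 − 1 = 3 and tw(G) ≤ 3. For the lower bound: the 4 vertex sets {1,3}, {2,5}, {0}, {4} are disjoint, each induces a connected subgraph, and every pair is joined by at least one edge of G. Contracting each set to a single vertex therefore yields K_{4} as a minor, and since treewidth is minor-monotone, tw(G) ≥ tw(K_{4}) = 3. Combining the bounds, tw(G) = 3.

Treewidth 3.
One optimal decomposition is:
Bags: B1 = {0, 1, 3, 5}  B2 = {0, 1, 2, 5}  B3 = {0, 1, 4, 5}
Tree: B1–B2, B2–B3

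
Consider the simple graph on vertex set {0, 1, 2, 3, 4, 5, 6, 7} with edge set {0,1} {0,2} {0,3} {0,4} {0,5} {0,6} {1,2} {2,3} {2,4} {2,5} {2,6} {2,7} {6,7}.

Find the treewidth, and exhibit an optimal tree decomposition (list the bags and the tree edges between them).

Treewidth 2.
One such decomposition:
Bags: B1 = {0, 2, 5}  B2 = {0, 1, 2}  B3 = {0, 2, 6}  B4 = {2, 6, 7}  B5 = {0, 2, 4}  B6 = {0, 2, 3}
Tree: B1–B2, B2–B3, B3–B4, B1–B5, B5–B6

Each bag holds 3 vertices, so the decomposition has width 2, which upper-bounds the treewidth. For the lower bound, the 3 vertices {0, 1, 2} are pairwise adjacent, and any tree decomposition puts a clique entirely inside one bag — forcing width ≥ 2. Combining the bounds, tw(G) = 2.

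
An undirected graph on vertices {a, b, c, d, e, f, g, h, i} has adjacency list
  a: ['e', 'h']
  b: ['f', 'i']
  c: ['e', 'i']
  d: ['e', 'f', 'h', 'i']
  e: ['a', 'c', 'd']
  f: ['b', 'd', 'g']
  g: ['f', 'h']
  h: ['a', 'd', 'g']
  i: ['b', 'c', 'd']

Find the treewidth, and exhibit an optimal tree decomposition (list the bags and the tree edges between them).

Treewidth 3.
One such decomposition:
Bags: B1 = {a, f, g, h}  B2 = {a, d, f, h}  B3 = {a, d, e, f}  B4 = {b, d, e, f}  B5 = {b, d, e, i}  B6 = {b, c, e, i}
Tree: B1–B2, B2–B3, B3–B4, B4–B5, B5–B6

The largest bag has 4 vertices, giving width 3; this decomposition certifies tw(G) ≤ 3. For the lower bound: the 4 vertex sets {a,g,h}, {f}, {d}, {b,c,e,i} are disjoint, each induces a connected subgraph, and every pair is joined by at least one edge of G. Contracting each set to a single vertex therefore yields K_{4} as a minor, and since treewidth is minor-monotone, tw(G) ≥ tw(K_{4}) = 3. Hence tw(G) = 3 exactly.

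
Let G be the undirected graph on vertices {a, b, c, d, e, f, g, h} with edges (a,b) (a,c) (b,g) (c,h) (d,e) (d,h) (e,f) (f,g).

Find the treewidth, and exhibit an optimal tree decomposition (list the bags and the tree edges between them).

Treewidth 2.
One such decomposition:
Bags: B1 = {c, d, h}  B2 = {c, d, e}  B3 = {c, e, f}  B4 = {c, f, g}  B5 = {b, c, g}  B6 = {a, b, c}
Tree: B1–B2, B2–B3, B3–B4, B4–B5, B5–B6

Each bag holds 3 vertices, so the decomposition has width 2, which upper-bounds the treewidth. Since c–h–d–e–f–g–b–a–c is a cycle in G, G is not acyclic. Forests are exactly the graphs of treewidth ≤ 1, so tw(G) ≥ 2. Hence tw(G) = 2 exactly.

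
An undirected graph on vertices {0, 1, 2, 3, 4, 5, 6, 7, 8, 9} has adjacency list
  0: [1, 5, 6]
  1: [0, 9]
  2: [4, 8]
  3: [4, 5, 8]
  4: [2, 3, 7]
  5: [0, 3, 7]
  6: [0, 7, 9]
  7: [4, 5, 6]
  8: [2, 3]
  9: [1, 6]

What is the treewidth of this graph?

A width-2 tree decomposition is:
Bags: B1 = {2, 4, 8}  B2 = {3, 4, 8}  B3 = {3, 4, 7}  B4 = {3, 5, 7}  B5 = {5, 6, 7}  B6 = {0, 5, 6}  B7 = {0, 6, 9}  B8 = {0, 1, 9}
Tree: B1–B2, B2–B3, B3–B4, B4–B5, B5–B6, B6–B7, B7–B8
Every bag has size at most 3, so the width is 3 − 1 = 2 and tw(G) ≤ 2. For the lower bound, G contains the cycle 2–8–3–4–2, so G is not a forest; only forests have treewidth ≤ 1, hence tw(G) ≥ 2. Combining the bounds, tw(G) = 2.

2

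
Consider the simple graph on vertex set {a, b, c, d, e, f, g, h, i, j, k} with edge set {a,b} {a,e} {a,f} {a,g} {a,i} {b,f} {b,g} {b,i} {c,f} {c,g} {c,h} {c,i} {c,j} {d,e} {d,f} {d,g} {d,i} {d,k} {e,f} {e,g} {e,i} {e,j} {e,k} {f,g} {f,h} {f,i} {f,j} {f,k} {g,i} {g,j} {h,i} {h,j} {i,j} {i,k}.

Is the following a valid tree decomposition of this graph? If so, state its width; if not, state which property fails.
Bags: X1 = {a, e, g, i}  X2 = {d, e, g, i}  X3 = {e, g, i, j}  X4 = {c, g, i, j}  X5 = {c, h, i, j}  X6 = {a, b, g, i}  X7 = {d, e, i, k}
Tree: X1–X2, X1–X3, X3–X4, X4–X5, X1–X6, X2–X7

A tree decomposition must satisfy three properties: every vertex lies in some bag; for every edge, both endpoints lie together in some bag; and for every vertex, the bags containing it form a connected subtree. Here vertex f appears in no bag, so the decomposition is invalid.

No — vertex f appears in no bag.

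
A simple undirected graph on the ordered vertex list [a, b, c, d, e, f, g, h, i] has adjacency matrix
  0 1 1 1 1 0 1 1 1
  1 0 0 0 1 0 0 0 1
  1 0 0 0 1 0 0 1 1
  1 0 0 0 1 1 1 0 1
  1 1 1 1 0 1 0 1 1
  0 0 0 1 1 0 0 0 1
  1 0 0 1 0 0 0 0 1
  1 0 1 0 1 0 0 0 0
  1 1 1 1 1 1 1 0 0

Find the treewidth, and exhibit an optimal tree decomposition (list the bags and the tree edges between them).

The largest bag has 4 vertices, giving width 3; this decomposition certifies tw(G) ≤ 3. For the lower bound, the 4 vertices {a, c, e, h} are pairwise adjacent, and any tree decomposition puts a clique entirely inside one bag — forcing width ≥ 3. Therefore the treewidth is 3.

Treewidth 3.
Bags: B1 = {a, d, e, i}  B2 = {a, b, e, i}  B3 = {a, c, e, i}  B4 = {a, c, e, h}  B5 = {a, d, g, i}  B6 = {d, e, f, i}
Tree: B1–B2, B2–B3, B3–B4, B1–B5, B1–B6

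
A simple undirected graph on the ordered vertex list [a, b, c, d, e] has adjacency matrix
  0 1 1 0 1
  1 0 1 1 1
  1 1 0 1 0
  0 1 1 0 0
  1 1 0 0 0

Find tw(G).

2

A width-2 tree decomposition is:
Bags: B1 = {a, b, c}  B2 = {b, c, d}  B3 = {a, b, e}
Tree: B1–B2, B1–B3
Every bag has size at most 3, so the width is 3 − 1 = 2 and tw(G) ≤ 2. Conversely, {a, b, e} is a clique of size 3, and the vertices of any clique must share a bag in every tree decomposition; so some bag has ≥ 3 vertices and tw(G) ≥ 2. Hence tw(G) = 2 exactly.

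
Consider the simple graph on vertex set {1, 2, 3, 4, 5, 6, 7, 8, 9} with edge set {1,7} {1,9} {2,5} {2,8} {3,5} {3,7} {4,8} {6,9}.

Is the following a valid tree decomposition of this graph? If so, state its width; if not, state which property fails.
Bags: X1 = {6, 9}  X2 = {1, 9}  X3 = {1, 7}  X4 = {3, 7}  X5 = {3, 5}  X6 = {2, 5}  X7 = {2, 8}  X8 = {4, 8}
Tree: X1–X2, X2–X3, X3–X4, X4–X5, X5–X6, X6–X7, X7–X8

Yes; width 1.

Vertex coverage: the bags together contain {1, 2, 3, 4, 5, 6, 7, 8, 9}, the full vertex set. Edge coverage: each edge of G has both endpoints in at least one bag. Running intersection: for every vertex, the bags containing it form a connected subtree. All three properties hold, so this is a valid tree decomposition of width max|bag| − 1 = 1, and hence tw(G) ≤ 1.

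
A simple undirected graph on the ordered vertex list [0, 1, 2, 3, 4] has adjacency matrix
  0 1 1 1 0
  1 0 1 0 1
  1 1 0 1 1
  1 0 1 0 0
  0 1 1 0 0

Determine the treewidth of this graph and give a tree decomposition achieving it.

The largest bag has 3 vertices, giving width 2; this decomposition certifies tw(G) ≤ 2. On the other hand G contains the 3-clique {0, 1, 2}. A clique must lie in a single bag of any decomposition, so no decomposition can have width below 2. The upper and lower bounds meet at 2, so that is the treewidth.

Treewidth 2.
One such decomposition:
Bags: B1 = {0, 1, 2}  B2 = {0, 2, 3}  B3 = {1, 2, 4}
Tree: B1–B2, B1–B3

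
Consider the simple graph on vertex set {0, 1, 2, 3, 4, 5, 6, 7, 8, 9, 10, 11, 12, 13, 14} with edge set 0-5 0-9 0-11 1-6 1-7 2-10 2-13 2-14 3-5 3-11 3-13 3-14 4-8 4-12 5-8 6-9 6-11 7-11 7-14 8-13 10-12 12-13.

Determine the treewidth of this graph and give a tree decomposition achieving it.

Treewidth 3.
One optimal decomposition is:
Bags: B1 = {1, 6, 7, 9}  B2 = {6, 7, 9, 11}  B3 = {0, 7, 9, 11}  B4 = {0, 7, 11, 14}  B5 = {0, 3, 11, 14}  B6 = {0, 3, 5, 14}  B7 = {2, 3, 5, 14}  B8 = {2, 3, 5, 13}  B9 = {2, 5, 8, 13}  B10 = {2, 8, 10, 13}  B11 = {8, 10, 12, 13}  B12 = {4, 8, 10, 12}
Tree: B1–B2, B2–B3, B3–B4, B4–B5, B5–B6, B6–B7, B7–B8, B8–B9, B9–B10, B10–B11, B11–B12

Every bag has size at most 4, so the width is 4 − 1 = 3 and tw(G) ≤ 3. For the lower bound: the 4 vertex sets {1,6,9}, {7}, {11}, {0,3,5,14} are disjoint, each induces a connected subgraph, and every pair is joined by at least one edge of G. Contracting each set to a single vertex therefore yields K_{4} as a minor, and since treewidth is minor-monotone, tw(G) ≥ tw(K_{4}) = 3. Hence tw(G) = 3 exactly.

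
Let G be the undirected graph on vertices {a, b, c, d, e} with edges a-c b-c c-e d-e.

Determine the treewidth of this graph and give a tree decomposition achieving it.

Each bag holds 2 vertices, so the decomposition has width 1, which upper-bounds the treewidth. Any graph with an edge has treewidth ≥ 1, and G has the edge b–c. The upper and lower bounds meet at 1, so that is the treewidth.

Treewidth 1.
One optimal decomposition is:
Bags: B1 = {b, c}  B2 = {c, e}  B3 = {a, c}  B4 = {d, e}
Tree: B1–B2, B1–B3, B2–B4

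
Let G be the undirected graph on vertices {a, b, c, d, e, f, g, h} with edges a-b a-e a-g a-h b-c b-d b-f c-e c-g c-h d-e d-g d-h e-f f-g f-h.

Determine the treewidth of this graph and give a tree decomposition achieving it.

The largest bag has 5 vertices, giving width 4; this decomposition certifies tw(G) ≤ 4. For the lower bound: the 5 vertex sets {c,h}, {f,g}, {d,e}, {a}, {b} are disjoint, each induces a connected subgraph, and every pair is joined by at least one edge of G. Contracting each set to a single vertex therefore yields K_{5} as a minor, and since treewidth is minor-monotone, tw(G) ≥ tw(K_{5}) = 4. The upper and lower bounds meet at 4, so that is the treewidth.

Treewidth 4.
Bags: B1 = {a, c, d, f, h}  B2 = {a, c, d, f, g}  B3 = {a, c, d, e, f}  B4 = {a, b, c, d, f}
Tree: B1–B2, B2–B3, B3–B4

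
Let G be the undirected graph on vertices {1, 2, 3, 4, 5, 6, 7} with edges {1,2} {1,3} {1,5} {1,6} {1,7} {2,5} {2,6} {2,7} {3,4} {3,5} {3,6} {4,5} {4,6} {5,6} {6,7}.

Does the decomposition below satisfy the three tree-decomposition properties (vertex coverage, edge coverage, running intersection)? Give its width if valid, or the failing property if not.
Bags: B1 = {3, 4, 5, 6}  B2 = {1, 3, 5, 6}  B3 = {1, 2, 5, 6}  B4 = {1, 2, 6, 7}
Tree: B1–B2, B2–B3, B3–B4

Vertex coverage: the bags together contain {1, 2, 3, 4, 5, 6, 7}, the full vertex set. Edge coverage: each edge of G has both endpoints in at least one bag. Running intersection: for every vertex, the bags containing it form a connected subtree. All three properties hold, so this is a valid tree decomposition of width max|bag| − 1 = 3, and hence tw(G) ≤ 3.

Yes; width 3.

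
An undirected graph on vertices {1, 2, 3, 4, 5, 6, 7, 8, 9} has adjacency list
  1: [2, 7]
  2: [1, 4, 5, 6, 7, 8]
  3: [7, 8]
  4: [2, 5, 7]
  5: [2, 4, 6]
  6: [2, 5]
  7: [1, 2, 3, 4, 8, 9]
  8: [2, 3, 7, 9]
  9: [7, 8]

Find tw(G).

A width-2 tree decomposition is:
Bags: B1 = {2, 4, 5}  B2 = {2, 4, 7}  B3 = {2, 7, 8}  B4 = {7, 8, 9}  B5 = {3, 7, 8}  B6 = {1, 2, 7}  B7 = {2, 5, 6}
Tree: B1–B2, B2–B3, B3–B4, B4–B5, B3–B6, B1–B7
Each bag holds 3 vertices, so the decomposition has width 2, which upper-bounds the treewidth. Conversely, {7, 8, 9} is a clique of size 3, and the vertices of any clique must share a bag in every tree decomposition; so some bag has ≥ 3 vertices and tw(G) ≥ 2. The upper and lower bounds meet at 2, so that is the treewidth.

2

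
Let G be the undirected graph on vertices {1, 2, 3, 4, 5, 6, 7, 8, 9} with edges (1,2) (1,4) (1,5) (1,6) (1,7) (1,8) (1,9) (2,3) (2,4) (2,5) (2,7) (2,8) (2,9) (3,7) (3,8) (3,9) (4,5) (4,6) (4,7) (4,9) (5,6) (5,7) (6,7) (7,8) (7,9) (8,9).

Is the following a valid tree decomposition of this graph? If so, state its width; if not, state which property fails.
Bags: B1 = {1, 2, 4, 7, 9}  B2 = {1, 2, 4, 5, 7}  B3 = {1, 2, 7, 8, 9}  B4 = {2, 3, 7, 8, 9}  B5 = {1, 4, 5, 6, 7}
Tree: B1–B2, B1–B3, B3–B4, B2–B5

Yes; width 4.

Vertex coverage: the bags together contain {1, 2, 3, 4, 5, 6, 7, 8, 9}, the full vertex set. Edge coverage: each edge of G has both endpoints in at least one bag. Running intersection: for every vertex, the bags containing it form a connected subtree. All three properties hold, so this is a valid tree decomposition of width max|bag| − 1 = 4, and hence tw(G) ≤ 4.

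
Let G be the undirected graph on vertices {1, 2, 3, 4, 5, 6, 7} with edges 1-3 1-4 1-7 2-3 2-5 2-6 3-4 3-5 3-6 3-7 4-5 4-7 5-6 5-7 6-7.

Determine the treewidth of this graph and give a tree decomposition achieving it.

Treewidth 3.
One optimal decomposition is:
Bags: B1 = {3, 4, 5, 7}  B2 = {3, 5, 6, 7}  B3 = {1, 3, 4, 7}  B4 = {2, 3, 5, 6}
Tree: B1–B2, B1–B3, B2–B4

Each bag holds 4 vertices, so the decomposition has width 3, which upper-bounds the treewidth. On the other hand G contains the 4-clique {1, 3, 4, 7}. A clique must lie in a single bag of any decomposition, so no decomposition can have width below 3. Hence tw(G) = 3 exactly.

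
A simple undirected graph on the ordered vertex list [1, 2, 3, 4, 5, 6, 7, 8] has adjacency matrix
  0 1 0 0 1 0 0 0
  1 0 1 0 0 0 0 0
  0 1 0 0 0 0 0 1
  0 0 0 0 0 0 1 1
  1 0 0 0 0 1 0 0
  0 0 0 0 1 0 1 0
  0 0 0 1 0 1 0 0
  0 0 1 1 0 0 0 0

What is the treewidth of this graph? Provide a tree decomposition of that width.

Each bag holds 3 vertices, so the decomposition has width 2, which upper-bounds the treewidth. Since 4–7–6–5–1–2–3–8–4 is a cycle in G, G is not acyclic. Forests are exactly the graphs of treewidth ≤ 1, so tw(G) ≥ 2. Therefore the treewidth is 2.

Treewidth 2.
One such decomposition:
Bags: B1 = {4, 6, 7}  B2 = {4, 5, 6}  B3 = {1, 4, 5}  B4 = {1, 2, 4}  B5 = {2, 3, 4}  B6 = {3, 4, 8}
Tree: B1–B2, B2–B3, B3–B4, B4–B5, B5–B6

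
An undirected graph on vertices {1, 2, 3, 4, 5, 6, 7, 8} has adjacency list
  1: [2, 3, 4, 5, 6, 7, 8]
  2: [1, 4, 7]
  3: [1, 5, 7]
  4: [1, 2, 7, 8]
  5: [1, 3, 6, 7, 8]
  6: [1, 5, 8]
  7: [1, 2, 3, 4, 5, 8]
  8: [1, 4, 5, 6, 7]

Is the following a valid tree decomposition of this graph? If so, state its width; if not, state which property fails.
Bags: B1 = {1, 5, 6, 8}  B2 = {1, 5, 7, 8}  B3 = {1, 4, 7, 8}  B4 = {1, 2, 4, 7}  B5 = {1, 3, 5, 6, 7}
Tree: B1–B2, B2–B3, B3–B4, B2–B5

A tree decomposition must satisfy three properties: every vertex lies in some bag; for every edge, both endpoints lie together in some bag; and for every vertex, the bags containing it form a connected subtree. Here bags containing vertex 6 are not connected in the tree, so the decomposition is invalid.

No — bags containing vertex 6 are not connected in the tree.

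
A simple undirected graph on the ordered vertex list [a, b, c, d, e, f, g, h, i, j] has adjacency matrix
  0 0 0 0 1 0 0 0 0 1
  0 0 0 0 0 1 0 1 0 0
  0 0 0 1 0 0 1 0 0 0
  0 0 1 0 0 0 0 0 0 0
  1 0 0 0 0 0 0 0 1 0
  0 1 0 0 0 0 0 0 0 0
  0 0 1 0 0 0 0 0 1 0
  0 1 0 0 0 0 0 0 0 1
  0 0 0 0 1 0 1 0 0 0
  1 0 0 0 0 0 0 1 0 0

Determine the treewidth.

A width-1 tree decomposition is:
Bags: B1 = {b, f}  B2 = {b, h}  B3 = {h, j}  B4 = {a, j}  B5 = {a, e}  B6 = {e, i}  B7 = {g, i}  B8 = {c, g}  B9 = {c, d}
Tree: B1–B2, B2–B3, B3–B4, B4–B5, B5–B6, B6–B7, B7–B8, B8–B9
The largest bag has 2 vertices, giving width 1; this decomposition certifies tw(G) ≤ 1. G has an edge, so its treewidth is at least 1. Combining the bounds, tw(G) = 1.

1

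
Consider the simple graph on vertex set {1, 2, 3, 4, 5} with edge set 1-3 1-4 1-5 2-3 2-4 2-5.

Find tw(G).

2

A width-2 tree decomposition is:
Bags: B1 = {1, 2, 3}  B2 = {1, 2, 4}  B3 = {1, 2, 5}
Tree: B1–B2, B2–B3
Every bag has size at most 3, so the width is 3 − 1 = 2 and tw(G) ≤ 2. For the lower bound, G contains the cycle 1–3–2–4–1, so G is not a forest; only forests have treewidth ≤ 1, hence tw(G) ≥ 2. Therefore the treewidth is 2.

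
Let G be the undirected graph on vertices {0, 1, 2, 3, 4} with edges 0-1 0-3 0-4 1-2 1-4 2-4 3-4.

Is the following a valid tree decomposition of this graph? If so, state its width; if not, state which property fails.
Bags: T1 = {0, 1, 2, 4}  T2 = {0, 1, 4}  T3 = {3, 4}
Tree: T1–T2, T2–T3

No — edge (0,3) lies in no bag.

A tree decomposition must satisfy three properties: every vertex lies in some bag; for every edge, both endpoints lie together in some bag; and for every vertex, the bags containing it form a connected subtree. Here edge (0,3) lies in no bag, so the decomposition is invalid.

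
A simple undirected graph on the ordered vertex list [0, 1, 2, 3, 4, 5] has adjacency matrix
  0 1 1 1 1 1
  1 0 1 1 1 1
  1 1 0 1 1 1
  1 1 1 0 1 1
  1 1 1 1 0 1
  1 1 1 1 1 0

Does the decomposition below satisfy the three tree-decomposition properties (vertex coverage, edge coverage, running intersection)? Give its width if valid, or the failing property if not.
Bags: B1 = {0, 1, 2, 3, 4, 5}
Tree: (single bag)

Yes; width 5.

Checking the three conditions: (i) the bags cover all of {0, 1, 2, 3, 4, 5}; (ii) for each edge, some bag contains both endpoints; (iii) the bags containing any fixed vertex form a subtree. All hold, so the decomposition is valid with width 6 − 1 = 5.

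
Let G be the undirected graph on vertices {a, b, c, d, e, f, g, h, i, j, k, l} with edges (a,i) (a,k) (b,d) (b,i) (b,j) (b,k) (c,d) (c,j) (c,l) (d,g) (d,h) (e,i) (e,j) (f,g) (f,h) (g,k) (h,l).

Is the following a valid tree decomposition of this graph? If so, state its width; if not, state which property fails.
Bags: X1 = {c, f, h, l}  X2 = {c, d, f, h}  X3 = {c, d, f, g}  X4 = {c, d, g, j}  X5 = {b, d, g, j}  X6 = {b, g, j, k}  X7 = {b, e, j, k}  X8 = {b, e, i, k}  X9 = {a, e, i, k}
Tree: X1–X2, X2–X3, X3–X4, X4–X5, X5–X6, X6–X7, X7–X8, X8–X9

Every vertex of G appears in some bag (union = {a, b, c, d, e, f, g, h, i, j, k, l}); every edge is covered by a bag; and for each vertex v the set of bags containing v is connected in the bag tree. The decomposition is therefore valid. The largest bag has 4 vertices, so the width is 3.

Yes; width 3.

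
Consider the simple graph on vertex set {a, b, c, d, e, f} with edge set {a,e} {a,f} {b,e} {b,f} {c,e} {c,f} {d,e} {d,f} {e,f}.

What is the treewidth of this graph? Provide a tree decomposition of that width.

Treewidth 2.
One such decomposition:
Bags: B1 = {a, e, f}  B2 = {c, e, f}  B3 = {d, e, f}  B4 = {b, e, f}
Tree: B1–B2, B2–B3, B3–B4

The largest bag has 3 vertices, giving width 2; this decomposition certifies tw(G) ≤ 2. Conversely, {d, e, f} is a clique of size 3, and the vertices of any clique must share a bag in every tree decomposition; so some bag has ≥ 3 vertices and tw(G) ≥ 2. Therefore the treewidth is 2.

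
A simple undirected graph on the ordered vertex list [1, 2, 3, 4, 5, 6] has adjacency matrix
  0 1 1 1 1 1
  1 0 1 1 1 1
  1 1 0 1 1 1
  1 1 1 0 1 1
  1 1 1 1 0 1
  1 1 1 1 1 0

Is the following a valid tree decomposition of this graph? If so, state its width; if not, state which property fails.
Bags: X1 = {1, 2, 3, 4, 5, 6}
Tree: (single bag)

Every vertex of G appears in some bag (union = {1, 2, 3, 4, 5, 6}); every edge is covered by a bag; and for each vertex v the set of bags containing v is connected in the bag tree. The decomposition is therefore valid. The largest bag has 6 vertices, so the width is 5.

Yes; width 5.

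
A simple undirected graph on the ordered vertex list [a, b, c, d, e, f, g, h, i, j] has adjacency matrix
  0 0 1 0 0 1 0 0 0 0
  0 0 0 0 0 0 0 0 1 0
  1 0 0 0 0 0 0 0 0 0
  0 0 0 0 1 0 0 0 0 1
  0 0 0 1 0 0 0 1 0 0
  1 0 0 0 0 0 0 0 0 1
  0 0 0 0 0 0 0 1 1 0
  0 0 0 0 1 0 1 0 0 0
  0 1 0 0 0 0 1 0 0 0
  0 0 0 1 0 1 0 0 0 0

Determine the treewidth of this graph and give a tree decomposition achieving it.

The largest bag has 2 vertices, giving width 1; this decomposition certifies tw(G) ≤ 1. Since G has at least one edge (e.g. c–a), it is not an edgeless graph, so tw(G) ≥ 1. Combining the bounds, tw(G) = 1.

Treewidth 1.
One optimal decomposition is:
Bags: B1 = {a, c}  B2 = {a, f}  B3 = {f, j}  B4 = {d, j}  B5 = {d, e}  B6 = {e, h}  B7 = {g, h}  B8 = {g, i}  B9 = {b, i}
Tree: B1–B2, B2–B3, B3–B4, B4–B5, B5–B6, B6–B7, B7–B8, B8–B9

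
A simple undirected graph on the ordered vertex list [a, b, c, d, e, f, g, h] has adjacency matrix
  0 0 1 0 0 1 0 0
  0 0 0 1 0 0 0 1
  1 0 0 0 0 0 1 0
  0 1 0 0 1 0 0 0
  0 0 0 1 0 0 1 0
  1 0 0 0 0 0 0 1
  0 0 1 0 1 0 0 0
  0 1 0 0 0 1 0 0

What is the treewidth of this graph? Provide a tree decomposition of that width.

Treewidth 2.
One such decomposition:
Bags: B1 = {b, d, h}  B2 = {d, f, h}  B3 = {a, d, f}  B4 = {a, c, d}  B5 = {c, d, g}  B6 = {d, e, g}
Tree: B1–B2, B2–B3, B3–B4, B4–B5, B5–B6

Each bag holds 3 vertices, so the decomposition has width 2, which upper-bounds the treewidth. The edges d–b–h–f–a–c–g–e–d form a cycle, so G is not a tree and its treewidth is at least 2. The upper and lower bounds meet at 2, so that is the treewidth.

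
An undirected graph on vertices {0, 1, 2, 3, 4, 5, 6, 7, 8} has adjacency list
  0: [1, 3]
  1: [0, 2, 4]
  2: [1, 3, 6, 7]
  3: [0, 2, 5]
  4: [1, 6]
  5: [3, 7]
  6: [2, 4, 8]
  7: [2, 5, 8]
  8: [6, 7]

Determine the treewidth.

A width-3 tree decomposition is:
Bags: B1 = {1, 4, 6, 8}  B2 = {1, 2, 6, 8}  B3 = {1, 2, 7, 8}  B4 = {0, 1, 2, 7}  B5 = {0, 2, 3, 7}  B6 = {0, 3, 5, 7}
Tree: B1–B2, B2–B3, B3–B4, B4–B5, B5–B6
The largest bag has 4 vertices, giving width 3; this decomposition certifies tw(G) ≤ 3. For the lower bound: the 4 vertex sets {4,6,8}, {1}, {2}, {0,3,5,7} are disjoint, each induces a connected subgraph, and every pair is joined by at least one edge of G. Contracting each set to a single vertex therefore yields K_{4} as a minor, and since treewidth is minor-monotone, tw(G) ≥ tw(K_{4}) = 3. The upper and lower bounds meet at 3, so that is the treewidth.

3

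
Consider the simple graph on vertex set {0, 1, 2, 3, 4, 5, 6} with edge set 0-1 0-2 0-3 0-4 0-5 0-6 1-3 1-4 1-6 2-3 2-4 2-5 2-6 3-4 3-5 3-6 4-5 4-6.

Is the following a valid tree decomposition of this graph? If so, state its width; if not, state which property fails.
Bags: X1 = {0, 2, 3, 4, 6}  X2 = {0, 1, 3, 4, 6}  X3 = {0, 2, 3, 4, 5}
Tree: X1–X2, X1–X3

Yes; width 4.

Checking the three conditions: (i) the bags cover all of {0, 1, 2, 3, 4, 5, 6}; (ii) for each edge, some bag contains both endpoints; (iii) the bags containing any fixed vertex form a subtree. All hold, so the decomposition is valid with width 5 − 1 = 4.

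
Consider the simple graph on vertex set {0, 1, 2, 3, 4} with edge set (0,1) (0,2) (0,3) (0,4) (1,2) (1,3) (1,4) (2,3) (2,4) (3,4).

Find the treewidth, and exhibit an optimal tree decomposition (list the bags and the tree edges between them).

With just one bag of size 5, the width is 5 − 1 = 4, so tw(G) ≤ 4. For the lower bound, the 5 vertices {0, 1, 2, 3, 4} are pairwise adjacent, and any tree decomposition puts a clique entirely inside one bag — forcing width ≥ 4. Combining the bounds, tw(G) = 4.

Treewidth 4.
One such decomposition:
Bags: B1 = {0, 1, 2, 3, 4}
Tree: (single bag)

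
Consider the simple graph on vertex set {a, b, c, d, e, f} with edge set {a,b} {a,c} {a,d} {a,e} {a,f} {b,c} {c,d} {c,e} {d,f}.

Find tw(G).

2

A width-2 tree decomposition is:
Bags: B1 = {a, b, c}  B2 = {a, c, e}  B3 = {a, c, d}  B4 = {a, d, f}
Tree: B1–B2, B2–B3, B3–B4
Each bag holds 3 vertices, so the decomposition has width 2, which upper-bounds the treewidth. Conversely, {a, c, d} is a clique of size 3, and the vertices of any clique must share a bag in every tree decomposition; so some bag has ≥ 3 vertices and tw(G) ≥ 2. Hence tw(G) = 2 exactly.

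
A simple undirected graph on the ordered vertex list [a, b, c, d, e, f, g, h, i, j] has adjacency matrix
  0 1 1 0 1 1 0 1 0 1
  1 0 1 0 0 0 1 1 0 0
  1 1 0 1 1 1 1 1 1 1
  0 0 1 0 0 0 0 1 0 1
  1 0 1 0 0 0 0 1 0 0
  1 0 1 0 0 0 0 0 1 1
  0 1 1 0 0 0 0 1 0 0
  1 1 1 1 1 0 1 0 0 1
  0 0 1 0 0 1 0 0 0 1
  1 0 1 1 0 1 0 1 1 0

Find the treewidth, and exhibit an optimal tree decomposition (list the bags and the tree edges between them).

Treewidth 3.
One optimal decomposition is:
Bags: B1 = {a, c, h, j}  B2 = {a, c, e, h}  B3 = {a, b, c, h}  B4 = {c, d, h, j}  B5 = {a, c, f, j}  B6 = {c, f, i, j}  B7 = {b, c, g, h}
Tree: B1–B2, B1–B3, B1–B4, B1–B5, B5–B6, B3–B7

Every bag has size at most 4, so the width is 4 − 1 = 3 and tw(G) ≤ 3. For the lower bound, the 4 vertices {c, d, h, j} are pairwise adjacent, and any tree decomposition puts a clique entirely inside one bag — forcing width ≥ 3. Combining the bounds, tw(G) = 3.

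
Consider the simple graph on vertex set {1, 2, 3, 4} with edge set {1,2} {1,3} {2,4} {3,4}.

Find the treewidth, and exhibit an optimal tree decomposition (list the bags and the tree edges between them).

Treewidth 2.
One such decomposition:
Bags: B1 = {2, 3, 4}  B2 = {1, 2, 3}
Tree: B1–B2

Each bag holds 3 vertices, so the decomposition has width 2, which upper-bounds the treewidth. For the lower bound, G contains the cycle 2–4–3–1–2, so G is not a forest; only forests have treewidth ≤ 1, hence tw(G) ≥ 2. The upper and lower bounds meet at 2, so that is the treewidth.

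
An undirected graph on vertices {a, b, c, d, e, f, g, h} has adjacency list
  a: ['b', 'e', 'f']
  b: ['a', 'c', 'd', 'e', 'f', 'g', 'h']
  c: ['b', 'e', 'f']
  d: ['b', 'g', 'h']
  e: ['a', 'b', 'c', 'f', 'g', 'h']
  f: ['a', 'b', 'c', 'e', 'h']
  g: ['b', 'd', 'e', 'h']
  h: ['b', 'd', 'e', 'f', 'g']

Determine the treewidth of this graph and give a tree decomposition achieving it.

Treewidth 3.
One optimal decomposition is:
Bags: B1 = {a, b, e, f}  B2 = {b, e, f, h}  B3 = {b, c, e, f}  B4 = {b, e, g, h}  B5 = {b, d, g, h}
Tree: B1–B2, B2–B3, B2–B4, B4–B5

Every bag has size at most 4, so the width is 4 − 1 = 3 and tw(G) ≤ 3. On the other hand G contains the 4-clique {b, d, g, h}. A clique must lie in a single bag of any decomposition, so no decomposition can have width below 3. Therefore the treewidth is 3.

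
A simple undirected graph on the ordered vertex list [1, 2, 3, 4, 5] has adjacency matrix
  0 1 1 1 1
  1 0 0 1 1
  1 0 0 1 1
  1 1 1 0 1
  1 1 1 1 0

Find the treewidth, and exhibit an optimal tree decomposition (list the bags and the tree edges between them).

Every bag has size at most 4, so the width is 4 − 1 = 3 and tw(G) ≤ 3. Conversely, {1, 2, 4, 5} is a clique of size 4, and the vertices of any clique must share a bag in every tree decomposition; so some bag has ≥ 4 vertices and tw(G) ≥ 3. Therefore the treewidth is 3.

Treewidth 3.
One such decomposition:
Bags: B1 = {1, 3, 4, 5}  B2 = {1, 2, 4, 5}
Tree: B1–B2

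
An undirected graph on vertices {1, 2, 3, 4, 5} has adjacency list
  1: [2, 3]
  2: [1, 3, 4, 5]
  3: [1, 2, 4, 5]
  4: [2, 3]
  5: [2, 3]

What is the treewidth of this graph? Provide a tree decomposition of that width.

Treewidth 2.
One such decomposition:
Bags: B1 = {2, 3, 5}  B2 = {1, 2, 3}  B3 = {2, 3, 4}
Tree: B1–B2, B2–B3

Every bag has size at most 3, so the width is 3 − 1 = 2 and tw(G) ≤ 2. Conversely, {1, 2, 3} is a clique of size 3, and the vertices of any clique must share a bag in every tree decomposition; so some bag has ≥ 3 vertices and tw(G) ≥ 2. Combining the bounds, tw(G) = 2.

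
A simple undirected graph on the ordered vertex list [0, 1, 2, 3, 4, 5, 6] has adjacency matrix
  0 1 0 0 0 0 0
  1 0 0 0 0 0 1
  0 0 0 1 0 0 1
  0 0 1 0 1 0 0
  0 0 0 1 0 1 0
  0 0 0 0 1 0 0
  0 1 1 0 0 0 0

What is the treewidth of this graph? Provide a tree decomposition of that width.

Treewidth 1.
Bags: B1 = {4, 5}  B2 = {3, 4}  B3 = {2, 3}  B4 = {2, 6}  B5 = {1, 6}  B6 = {0, 1}
Tree: B1–B2, B2–B3, B3–B4, B4–B5, B5–B6

Each bag holds 2 vertices, so the decomposition has width 1, which upper-bounds the treewidth. Any graph with an edge has treewidth ≥ 1, and G has the edge 5–4. Combining the bounds, tw(G) = 1.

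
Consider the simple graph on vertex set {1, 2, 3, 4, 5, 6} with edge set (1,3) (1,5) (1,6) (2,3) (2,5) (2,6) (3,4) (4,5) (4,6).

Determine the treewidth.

A width-3 tree decomposition is:
Bags: B1 = {2, 3, 5, 6}  B2 = {1, 3, 5, 6}  B3 = {3, 4, 5, 6}
Tree: B1–B2, B2–B3
Each bag holds 4 vertices, so the decomposition has width 3, which upper-bounds the treewidth. For the lower bound: the 4 vertex sets {2,6}, {1,5}, {3}, {4} are disjoint, each induces a connected subgraph, and every pair is joined by at least one edge of G. Contracting each set to a single vertex therefore yields K_{4} as a minor, and since treewidth is minor-monotone, tw(G) ≥ tw(K_{4}) = 3. Hence tw(G) = 3 exactly.

3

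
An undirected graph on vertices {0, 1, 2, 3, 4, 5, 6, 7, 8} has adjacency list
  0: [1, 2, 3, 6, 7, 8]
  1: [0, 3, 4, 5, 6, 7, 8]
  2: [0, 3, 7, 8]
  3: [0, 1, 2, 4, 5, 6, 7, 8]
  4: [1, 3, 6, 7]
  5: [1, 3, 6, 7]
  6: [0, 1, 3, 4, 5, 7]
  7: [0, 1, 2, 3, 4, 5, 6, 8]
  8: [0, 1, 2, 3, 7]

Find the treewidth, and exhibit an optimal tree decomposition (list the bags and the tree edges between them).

Treewidth 4.
Bags: B1 = {1, 3, 4, 6, 7}  B2 = {1, 3, 5, 6, 7}  B3 = {0, 1, 3, 6, 7}  B4 = {0, 1, 3, 7, 8}  B5 = {0, 2, 3, 7, 8}
Tree: B1–B2, B2–B3, B3–B4, B4–B5

The largest bag has 5 vertices, giving width 4; this decomposition certifies tw(G) ≤ 4. Conversely, {0, 1, 3, 7, 8} is a clique of size 5, and the vertices of any clique must share a bag in every tree decomposition; so some bag has ≥ 5 vertices and tw(G) ≥ 4. Hence tw(G) = 4 exactly.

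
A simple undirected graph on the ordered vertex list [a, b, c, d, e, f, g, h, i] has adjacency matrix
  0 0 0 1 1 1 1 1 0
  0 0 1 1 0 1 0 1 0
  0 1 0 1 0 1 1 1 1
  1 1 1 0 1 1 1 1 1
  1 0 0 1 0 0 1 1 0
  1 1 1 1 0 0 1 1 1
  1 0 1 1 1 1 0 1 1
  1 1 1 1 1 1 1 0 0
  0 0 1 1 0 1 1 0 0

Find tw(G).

4

A width-4 tree decomposition is:
Bags: B1 = {c, d, f, g, i}  B2 = {c, d, f, g, h}  B3 = {a, d, f, g, h}  B4 = {b, c, d, f, h}  B5 = {a, d, e, g, h}
Tree: B1–B2, B2–B3, B2–B4, B3–B5
Every bag has size at most 5, so the width is 5 − 1 = 4 and tw(G) ≤ 4. Conversely, {a, d, e, g, h} is a clique of size 5, and the vertices of any clique must share a bag in every tree decomposition; so some bag has ≥ 5 vertices and tw(G) ≥ 4. Hence tw(G) = 4 exactly.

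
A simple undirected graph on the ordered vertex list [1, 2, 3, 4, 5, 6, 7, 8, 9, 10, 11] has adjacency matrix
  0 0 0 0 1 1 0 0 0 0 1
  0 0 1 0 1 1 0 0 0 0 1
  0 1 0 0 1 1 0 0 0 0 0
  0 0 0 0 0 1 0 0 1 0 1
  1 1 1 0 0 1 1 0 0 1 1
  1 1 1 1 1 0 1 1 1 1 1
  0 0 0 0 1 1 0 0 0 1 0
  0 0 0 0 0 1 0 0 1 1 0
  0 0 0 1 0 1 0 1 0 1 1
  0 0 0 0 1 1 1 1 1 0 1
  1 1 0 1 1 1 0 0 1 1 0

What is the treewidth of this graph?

A width-3 tree decomposition is:
Bags: B1 = {2, 5, 6, 11}  B2 = {2, 3, 5, 6}  B3 = {5, 6, 10, 11}  B4 = {5, 6, 7, 10}  B5 = {1, 5, 6, 11}  B6 = {6, 9, 10, 11}  B7 = {4, 6, 9, 11}  B8 = {6, 8, 9, 10}
Tree: B1–B2, B1–B3, B3–B4, B1–B5, B3–B6, B6–B7, B6–B8
The largest bag has 4 vertices, giving width 3; this decomposition certifies tw(G) ≤ 3. For the lower bound, the 4 vertices {6, 8, 9, 10} are pairwise adjacent, and any tree decomposition puts a clique entirely inside one bag — forcing width ≥ 3. Combining the bounds, tw(G) = 3.

3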